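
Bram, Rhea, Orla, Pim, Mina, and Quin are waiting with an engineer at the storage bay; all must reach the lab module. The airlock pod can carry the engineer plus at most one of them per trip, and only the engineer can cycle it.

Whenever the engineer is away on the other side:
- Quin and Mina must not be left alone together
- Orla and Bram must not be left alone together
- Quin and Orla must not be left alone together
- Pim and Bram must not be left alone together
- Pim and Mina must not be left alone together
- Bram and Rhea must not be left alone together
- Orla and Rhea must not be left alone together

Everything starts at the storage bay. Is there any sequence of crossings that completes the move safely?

No

Whatever the first load, the items left behind include a forbidden pair without the engineer. No opening move is safe, so no plan exists.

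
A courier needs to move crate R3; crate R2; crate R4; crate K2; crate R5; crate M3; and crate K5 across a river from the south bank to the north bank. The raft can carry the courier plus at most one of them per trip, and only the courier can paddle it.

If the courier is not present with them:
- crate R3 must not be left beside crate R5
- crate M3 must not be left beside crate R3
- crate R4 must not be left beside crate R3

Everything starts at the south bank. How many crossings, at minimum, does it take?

Following every safe sequence of crossings from the start, the most of the 7 that can be at the north bank as the raft arrives there on crossings 1, 3, 5, 7, 9 is 1, 2, 3, 4, 5 respectively; the best ever achieved is 5 of 7.
From crossing 11 on, no configuration arises that was not already reachable earlier: only 72 distinct safe configurations (who is on which side, and where the raft is) can ever be reached, none of them has everyone across, and every continuation just revisits them. So no valid plan exists.

impossible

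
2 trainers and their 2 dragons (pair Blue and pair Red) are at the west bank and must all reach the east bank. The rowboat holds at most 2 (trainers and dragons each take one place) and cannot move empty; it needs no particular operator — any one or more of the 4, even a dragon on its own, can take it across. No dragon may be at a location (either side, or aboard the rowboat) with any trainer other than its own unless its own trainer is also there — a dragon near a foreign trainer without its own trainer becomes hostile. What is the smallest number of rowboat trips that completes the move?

Counting alone: each trip to the east bank takes at most 2 across and each return brings at least 1 back, so after t trips out (and t−1 returns) at most 2t − (t−1) of the 4 are across; that first reaches 4 at t = 3, so at least 5 crossings are needed.
The plan below uses exactly 5 crossings, so it is optimal:
1. dragon Blue and trainer Blue cross → the east bank.
2. trainer Blue crosses ← the west bank.
3. trainer Blue and trainer Red cross → the east bank.
4. trainer Red crosses ← the west bank.
5. dragon Red and trainer Red cross → the east bank.

5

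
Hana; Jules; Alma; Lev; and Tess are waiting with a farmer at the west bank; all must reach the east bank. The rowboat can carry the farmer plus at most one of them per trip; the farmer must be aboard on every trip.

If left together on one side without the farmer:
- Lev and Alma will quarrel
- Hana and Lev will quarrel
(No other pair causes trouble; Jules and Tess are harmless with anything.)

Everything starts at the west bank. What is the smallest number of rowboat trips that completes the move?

11

Counting alone: the farmer can take at most 1 across per trip to the east bank, so moving all 5 needs at least 5 loaded trips out, with a return between consecutive ones — at least 9 crossings.
The safety rule pushes this higher. Following every safe sequence of crossings, the most of the 5 that can be at the east bank as the rowboat arrives there on crossing 9 is 4 — never all 5.
So no plan with fewer than 11 crossings exists, and this one achieves 11:
1. Farmer goes to the east bank with Lev.
2. Farmer goes back to the west bank alone.
3. Farmer goes to the east bank with Hana.
4. Farmer goes back to the west bank with Lev.
5. Farmer goes to the east bank with Alma.
6. Farmer goes back to the west bank alone.
7. Farmer goes to the east bank with Jules.
8. Farmer goes back to the west bank alone.
9. Farmer goes to the east bank with Tess.
10. Farmer goes back to the west bank alone.
11. Farmer goes to the east bank with Lev.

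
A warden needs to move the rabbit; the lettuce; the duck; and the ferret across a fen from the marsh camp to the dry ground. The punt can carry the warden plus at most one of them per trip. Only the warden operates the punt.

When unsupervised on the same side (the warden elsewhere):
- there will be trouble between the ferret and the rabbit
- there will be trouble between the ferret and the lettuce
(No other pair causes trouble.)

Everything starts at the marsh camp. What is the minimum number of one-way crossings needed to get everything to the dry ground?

9

Counting alone: the warden can take at most 1 across per trip to the dry ground, so moving all 4 needs at least 4 loaded trips out, with a return between consecutive ones — at least 7 crossings.
The safety rule pushes this higher. Following every safe sequence of crossings, the most of the 4 that can be at the dry ground as the punt arrives there on crossing 7 is 3 — never all 4.
So no plan with fewer than 9 crossings exists, and this one achieves 9:
1. Warden goes to the dry ground with the ferret.
2. Warden goes back to the marsh camp alone.
3. Warden goes to the dry ground with the rabbit.
4. Warden goes back to the marsh camp with the ferret.
5. Warden goes to the dry ground with the lettuce.
6. Warden goes back to the marsh camp alone.
7. Warden goes to the dry ground with the duck.
8. Warden goes back to the marsh camp alone.
9. Warden goes to the dry ground with the ferret.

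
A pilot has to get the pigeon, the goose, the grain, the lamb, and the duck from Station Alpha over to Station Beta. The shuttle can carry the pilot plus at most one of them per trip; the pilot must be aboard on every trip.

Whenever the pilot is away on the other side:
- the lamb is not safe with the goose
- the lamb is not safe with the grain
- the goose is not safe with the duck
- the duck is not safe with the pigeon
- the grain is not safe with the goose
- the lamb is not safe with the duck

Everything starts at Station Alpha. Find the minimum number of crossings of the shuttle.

impossible

Whatever the first load, the items left behind include a forbidden pair without the pilot. No opening move is safe, so no plan exists.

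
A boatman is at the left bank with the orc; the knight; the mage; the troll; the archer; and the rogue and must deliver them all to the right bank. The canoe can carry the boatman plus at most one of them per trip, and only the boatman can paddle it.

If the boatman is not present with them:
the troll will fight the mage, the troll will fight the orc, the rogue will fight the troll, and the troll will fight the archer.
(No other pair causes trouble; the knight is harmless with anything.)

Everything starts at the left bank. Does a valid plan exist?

Following every safe sequence of crossings from the start, the most of the 6 that can be at the right bank as the canoe arrives there on crossings 1, 3, 5 is 1, 2, 3 respectively; the best ever achieved is 3 of 6.
From crossing 7 on, no configuration arises that was not already reachable earlier: only 22 distinct safe configurations (who is on which side, and where the canoe is) can ever be reached, none of them has everyone across, and every continuation just revisits them. So no valid plan exists.

No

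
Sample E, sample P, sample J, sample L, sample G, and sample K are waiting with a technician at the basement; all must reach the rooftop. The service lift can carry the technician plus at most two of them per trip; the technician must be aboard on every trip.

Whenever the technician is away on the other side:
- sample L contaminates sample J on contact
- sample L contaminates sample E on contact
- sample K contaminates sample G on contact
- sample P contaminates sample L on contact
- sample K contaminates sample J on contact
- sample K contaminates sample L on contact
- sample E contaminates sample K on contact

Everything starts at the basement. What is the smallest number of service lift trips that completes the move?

9

Counting alone: the technician can take at most 2 across per trip to the rooftop, so moving all 6 needs at least 3 loaded trips out, with a return between consecutive ones — at least 5 crossings.
The safety rule pushes this higher. Following every safe sequence of crossings, the most of the 6 that can be at the rooftop as the service lift arrives there on crossings 5, 7 is 4, 5 respectively — never all 6.
So no plan with fewer than 9 crossings exists, and this one achieves 9:
1. Technician goes to the rooftop with sample K and sample L.  [the basement: sample E, sample G, sample J, sample P | the rooftop: sample K, sample L]
2. Technician goes back to the basement with sample L.  [the basement: sample E, sample G, sample J, sample L, sample P | the rooftop: sample K]
3. Technician goes to the rooftop with sample L and sample P.  [the basement: sample E, sample G, sample J | the rooftop: sample K, sample L, sample P]
4. Technician goes back to the basement with sample L.  [the basement: sample E, sample G, sample J, sample L | the rooftop: sample K, sample P]
5. Technician goes to the rooftop with sample E and sample J.  [the basement: sample G, sample L | the rooftop: sample E, sample J, sample K, sample P]
6. Technician goes back to the basement with sample K.  [the basement: sample G, sample K, sample L | the rooftop: sample E, sample J, sample P]
7. Technician goes to the rooftop with sample G and sample L.  [the basement: sample K | the rooftop: sample E, sample G, sample J, sample L, sample P]
8. Technician goes back to the basement with sample L.  [the basement: sample K, sample L | the rooftop: sample E, sample G, sample J, sample P]
9. Technician goes to the rooftop with sample K and sample L.  [the basement: — | the rooftop: sample E, sample G, sample J, sample K, sample L, sample P]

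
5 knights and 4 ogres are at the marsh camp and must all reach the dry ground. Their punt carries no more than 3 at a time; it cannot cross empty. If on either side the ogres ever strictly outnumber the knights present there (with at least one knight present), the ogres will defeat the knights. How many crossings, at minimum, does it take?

7

Counting alone: each trip to the dry ground takes at most 3 across and each return brings at least 1 back, so after t trips out (and t−1 returns) at most 3t − (t−1) of the 9 are across; that first reaches 9 at t = 4, so at least 7 crossings are needed.
The plan below uses exactly 7 crossings, so it is optimal:
1. 3 ogres → the dry ground.  (the marsh camp: 5K 1O; the dry ground: 0K 3O)
2. 1 ogre ← the marsh camp.  (the marsh camp: 5K 2O; the dry ground: 0K 2O)
3. 3 knights → the dry ground.  (the marsh camp: 2K 2O; the dry ground: 3K 2O)
4. 1 knight ← the marsh camp.  (the marsh camp: 3K 2O; the dry ground: 2K 2O)
5. 2 knights and 1 ogre → the dry ground.  (the marsh camp: 1K 1O; the dry ground: 4K 3O)
6. 1 knight ← the marsh camp.  (the marsh camp: 2K 1O; the dry ground: 3K 3O)
7. 2 knights and 1 ogre → the dry ground.  (the marsh camp: 0K 0O; the dry ground: 5K 4O)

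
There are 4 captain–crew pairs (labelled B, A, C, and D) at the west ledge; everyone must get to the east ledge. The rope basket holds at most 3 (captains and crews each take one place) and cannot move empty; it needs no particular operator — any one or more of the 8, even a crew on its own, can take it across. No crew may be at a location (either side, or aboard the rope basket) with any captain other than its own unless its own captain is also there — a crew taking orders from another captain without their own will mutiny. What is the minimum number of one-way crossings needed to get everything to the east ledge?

9

Counting alone: each trip to the east ledge takes at most 3 across and each return brings at least 1 back, so after t trips out (and t−1 returns) at most 3t − (t−1) of the 8 are across; that first reaches 8 at t = 4, so at least 7 crossings are needed.
The safety rule pushes this higher. Following every safe sequence of crossings, the most of the 8 that can be at the east ledge as the rope basket arrives there on crossing 7 is 7 — never all 8.
So no plan with fewer than 9 crossings exists, and this one achieves 9:
1. captain B and crew B cross → the east ledge.
2. captain B crosses ← the west ledge.
3. captain A, captain B, and crew A cross → the east ledge.
4. captain B and crew B cross ← the west ledge.
5. captain B, captain C, and captain D cross → the east ledge.
6. crew A crosses ← the west ledge.
7. crew A and crew B cross → the east ledge.
8. crew B crosses ← the west ledge.
9. crew B, crew C, and crew D cross → the east ledge.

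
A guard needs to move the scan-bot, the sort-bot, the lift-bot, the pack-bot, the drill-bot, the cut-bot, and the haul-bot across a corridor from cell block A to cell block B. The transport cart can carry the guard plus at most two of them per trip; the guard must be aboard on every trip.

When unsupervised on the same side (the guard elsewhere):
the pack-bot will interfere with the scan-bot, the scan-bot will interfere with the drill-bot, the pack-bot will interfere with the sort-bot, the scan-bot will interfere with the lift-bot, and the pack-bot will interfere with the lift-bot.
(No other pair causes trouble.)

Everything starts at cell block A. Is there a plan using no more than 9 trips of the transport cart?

Counting alone: the guard can take at most 2 across per trip to cell block B, so moving all 7 needs at least 4 loaded trips out, with a return between consecutive ones — at least 7 crossings.
The safety rule pushes this higher. Following every safe sequence of crossings, the most of the 7 that can be at cell block B as the transport cart arrives there on crossings 7, 9 is 5, 6 respectively — never all 7.
So the move cannot be finished within 9 crossings. (The shortest complete plan takes 11:)
1. Guard goes to cell block B with the pack-bot and the scan-bot.
2. Guard goes back to cell block A with the scan-bot.
3. Guard goes to cell block B with the scan-bot and the sort-bot.
4. Guard goes back to cell block A with the pack-bot.
5. Guard goes to cell block B with the drill-bot and the lift-bot.
6. Guard goes back to cell block A with the scan-bot.
7. Guard goes to cell block B with the cut-bot and the scan-bot.
8. Guard goes back to cell block A with the scan-bot.
9. Guard goes to cell block B with the haul-bot and the scan-bot.
10. Guard goes back to cell block A with the scan-bot.
11. Guard goes to cell block B with the pack-bot and the scan-bot.

No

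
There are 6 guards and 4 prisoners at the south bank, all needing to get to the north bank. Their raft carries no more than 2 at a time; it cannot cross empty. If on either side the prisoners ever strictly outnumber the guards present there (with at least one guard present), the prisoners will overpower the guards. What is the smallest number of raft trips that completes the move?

Counting alone: each trip to the north bank takes at most 2 across and each return brings at least 1 back, so after t trips out (and t−1 returns) at most 2t − (t−1) of the 10 are across; that first reaches 10 at t = 9, so at least 17 crossings are needed.
The plan below uses exactly 17 crossings, so it is optimal:
1. 2 prisoners → the north bank.  (the south bank: 6G 2P; the north bank: 0G 2P)
2. 1 prisoner ← the south bank.  (the south bank: 6G 3P; the north bank: 0G 1P)
3. 2 prisoners → the north bank.  (the south bank: 6G 1P; the north bank: 0G 3P)
4. 1 prisoner ← the south bank.  (the south bank: 6G 2P; the north bank: 0G 2P)
5. 2 guards → the north bank.  (the south bank: 4G 2P; the north bank: 2G 2P)
6. 1 prisoner ← the south bank.  (the south bank: 4G 3P; the north bank: 2G 1P)
7. 1 guard and 1 prisoner → the north bank.  (the south bank: 3G 2P; the north bank: 3G 2P)
8. 1 prisoner ← the south bank.  (the south bank: 3G 3P; the north bank: 3G 1P)
9. 2 prisoners → the north bank.  (the south bank: 3G 1P; the north bank: 3G 3P)
10. 1 prisoner ← the south bank.  (the south bank: 3G 2P; the north bank: 3G 2P)
11. 1 guard and 1 prisoner → the north bank.  (the south bank: 2G 1P; the north bank: 4G 3P)
12. 1 prisoner ← the south bank.  (the south bank: 2G 2P; the north bank: 4G 2P)
13. 2 prisoners → the north bank.  (the south bank: 2G 0P; the north bank: 4G 4P)
14. 1 prisoner ← the south bank.  (the south bank: 2G 1P; the north bank: 4G 3P)
15. 1 guard and 1 prisoner → the north bank.  (the south bank: 1G 0P; the north bank: 5G 4P)
16. 1 prisoner ← the south bank.  (the south bank: 1G 1P; the north bank: 5G 3P)
17. 1 guard and 1 prisoner → the north bank.  (the south bank: 0G 0P; the north bank: 6G 4P)

17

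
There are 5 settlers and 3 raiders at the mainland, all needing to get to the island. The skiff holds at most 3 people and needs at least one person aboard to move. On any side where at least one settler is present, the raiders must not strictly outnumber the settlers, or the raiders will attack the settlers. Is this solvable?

1. 2 raiders → the island.  (the mainland: 5S 1R; the island: 0S 2R)
2. 1 raider ← the mainland.  (the mainland: 5S 2R; the island: 0S 1R)
3. 2 settlers and 1 raider → the island.  (the mainland: 3S 1R; the island: 2S 2R)
4. 1 raider ← the mainland.  (the mainland: 3S 2R; the island: 2S 1R)
5. 1 settler and 2 raiders → the island.  (the mainland: 2S 0R; the island: 3S 3R)
6. 1 raider ← the mainland.  (the mainland: 2S 1R; the island: 3S 2R)
7. 2 settlers and 1 raider → the island.  (the mainland: 0S 0R; the island: 5S 3R)

Yes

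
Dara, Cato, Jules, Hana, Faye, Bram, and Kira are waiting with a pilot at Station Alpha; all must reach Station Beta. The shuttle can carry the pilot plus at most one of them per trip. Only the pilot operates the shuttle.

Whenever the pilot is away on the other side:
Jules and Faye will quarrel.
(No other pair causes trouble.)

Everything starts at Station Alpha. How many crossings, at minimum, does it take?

Counting alone: the pilot can take at most 1 across per trip to Station Beta, so moving all 7 needs at least 7 loaded trips out, with a return between consecutive ones — at least 13 crossings.
The plan below uses exactly 13 crossings, so it is optimal:
1. Pilot goes to Station Beta with Jules.  [Station Alpha: Bram, Cato, Dara, Faye, Hana, Kira | Station Beta: Jules]
2. Pilot goes back to Station Alpha alone.  [Station Alpha: Bram, Cato, Dara, Faye, Hana, Kira | Station Beta: Jules]
3. Pilot goes to Station Beta with Dara.  [Station Alpha: Bram, Cato, Faye, Hana, Kira | Station Beta: Dara, Jules]
4. Pilot goes back to Station Alpha alone.  [Station Alpha: Bram, Cato, Faye, Hana, Kira | Station Beta: Dara, Jules]
5. Pilot goes to Station Beta with Cato.  [Station Alpha: Bram, Faye, Hana, Kira | Station Beta: Cato, Dara, Jules]
6. Pilot goes back to Station Alpha alone.  [Station Alpha: Bram, Faye, Hana, Kira | Station Beta: Cato, Dara, Jules]
7. Pilot goes to Station Beta with Hana.  [Station Alpha: Bram, Faye, Kira | Station Beta: Cato, Dara, Hana, Jules]
8. Pilot goes back to Station Alpha alone.  [Station Alpha: Bram, Faye, Kira | Station Beta: Cato, Dara, Hana, Jules]
9. Pilot goes to Station Beta with Bram.  [Station Alpha: Faye, Kira | Station Beta: Bram, Cato, Dara, Hana, Jules]
10. Pilot goes back to Station Alpha alone.  [Station Alpha: Faye, Kira | Station Beta: Bram, Cato, Dara, Hana, Jules]
11. Pilot goes to Station Beta with Kira.  [Station Alpha: Faye | Station Beta: Bram, Cato, Dara, Hana, Jules, Kira]
12. Pilot goes back to Station Alpha alone.  [Station Alpha: Faye | Station Beta: Bram, Cato, Dara, Hana, Jules, Kira]
13. Pilot goes to Station Beta with Faye.  [Station Alpha: — | Station Beta: Bram, Cato, Dara, Faye, Hana, Jules, Kira]

13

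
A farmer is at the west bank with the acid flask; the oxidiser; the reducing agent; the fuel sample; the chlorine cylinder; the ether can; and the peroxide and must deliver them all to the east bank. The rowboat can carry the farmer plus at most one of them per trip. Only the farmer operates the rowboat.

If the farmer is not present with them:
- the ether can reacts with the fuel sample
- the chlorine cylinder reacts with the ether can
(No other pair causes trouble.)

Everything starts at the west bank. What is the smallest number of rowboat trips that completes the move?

15

Counting alone: the farmer can take at most 1 across per trip to the east bank, so moving all 7 needs at least 7 loaded trips out, with a return between consecutive ones — at least 13 crossings.
The safety rule pushes this higher. Following every safe sequence of crossings, the most of the 7 that can be at the east bank as the rowboat arrives there on crossing 13 is 6 — never all 7.
So no plan with fewer than 15 crossings exists, and this one achieves 15:
1. Farmer goes to the east bank with the ether can.  [the west bank: the acid flask, the chlorine cylinder, the fuel sample, the oxidiser, the peroxide, the reducing agent | the east bank: the ether can]
2. Farmer goes back to the west bank alone.  [the west bank: the acid flask, the chlorine cylinder, the fuel sample, the oxidiser, the peroxide, the reducing agent | the east bank: the ether can]
3. Farmer goes to the east bank with the acid flask.  [the west bank: the chlorine cylinder, the fuel sample, the oxidiser, the peroxide, the reducing agent | the east bank: the acid flask, the ether can]
4. Farmer goes back to the west bank alone.  [the west bank: the chlorine cylinder, the fuel sample, the oxidiser, the peroxide, the reducing agent | the east bank: the acid flask, the ether can]
5. Farmer goes to the east bank with the oxidiser.  [the west bank: the chlorine cylinder, the fuel sample, the peroxide, the reducing agent | the east bank: the acid flask, the ether can, the oxidiser]
6. Farmer goes back to the west bank alone.  [the west bank: the chlorine cylinder, the fuel sample, the peroxide, the reducing agent | the east bank: the acid flask, the ether can, the oxidiser]
7. Farmer goes to the east bank with the reducing agent.  [the west bank: the chlorine cylinder, the fuel sample, the peroxide | the east bank: the acid flask, the ether can, the oxidiser, the reducing agent]
8. Farmer goes back to the west bank alone.  [the west bank: the chlorine cylinder, the fuel sample, the peroxide | the east bank: the acid flask, the ether can, the oxidiser, the reducing agent]
9. Farmer goes to the east bank with the fuel sample.  [the west bank: the chlorine cylinder, the peroxide | the east bank: the acid flask, the ether can, the fuel sample, the oxidiser, the reducing agent]
10. Farmer goes back to the west bank with the ether can.  [the west bank: the chlorine cylinder, the ether can, the peroxide | the east bank: the acid flask, the fuel sample, the oxidiser, the reducing agent]
11. Farmer goes to the east bank with the chlorine cylinder.  [the west bank: the ether can, the peroxide | the east bank: the acid flask, the chlorine cylinder, the fuel sample, the oxidiser, the reducing agent]
12. Farmer goes back to the west bank alone.  [the west bank: the ether can, the peroxide | the east bank: the acid flask, the chlorine cylinder, the fuel sample, the oxidiser, the reducing agent]
13. Farmer goes to the east bank with the peroxide.  [the west bank: the ether can | the east bank: the acid flask, the chlorine cylinder, the fuel sample, the oxidiser, the peroxide, the reducing agent]
14. Farmer goes back to the west bank alone.  [the west bank: the ether can | the east bank: the acid flask, the chlorine cylinder, the fuel sample, the oxidiser, the peroxide, the reducing agent]
15. Farmer goes to the east bank with the ether can.  [the west bank: — | the east bank: the acid flask, the chlorine cylinder, the ether can, the fuel sample, the oxidiser, the peroxide, the reducing agent]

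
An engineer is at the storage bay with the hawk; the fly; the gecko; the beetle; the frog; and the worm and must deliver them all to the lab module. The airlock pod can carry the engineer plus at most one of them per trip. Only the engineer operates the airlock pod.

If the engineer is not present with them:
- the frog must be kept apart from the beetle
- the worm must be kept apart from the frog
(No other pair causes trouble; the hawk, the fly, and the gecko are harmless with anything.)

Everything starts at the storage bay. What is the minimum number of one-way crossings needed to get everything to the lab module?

13

Counting alone: the engineer can take at most 1 across per trip to the lab module, so moving all 6 needs at least 6 loaded trips out, with a return between consecutive ones — at least 11 crossings.
The safety rule pushes this higher. Following every safe sequence of crossings, the most of the 6 that can be at the lab module as the airlock pod arrives there on crossing 11 is 5 — never all 6.
So no plan with fewer than 13 crossings exists, and this one achieves 13:
1. Engineer goes to the lab module with the frog.
2. Engineer goes back to the storage bay alone.
3. Engineer goes to the lab module with the hawk.
4. Engineer goes back to the storage bay alone.
5. Engineer goes to the lab module with the fly.
6. Engineer goes back to the storage bay alone.
7. Engineer goes to the lab module with the gecko.
8. Engineer goes back to the storage bay alone.
9. Engineer goes to the lab module with the beetle.
10. Engineer goes back to the storage bay with the frog.
11. Engineer goes to the lab module with the worm.
12. Engineer goes back to the storage bay alone.
13. Engineer goes to the lab module with the frog.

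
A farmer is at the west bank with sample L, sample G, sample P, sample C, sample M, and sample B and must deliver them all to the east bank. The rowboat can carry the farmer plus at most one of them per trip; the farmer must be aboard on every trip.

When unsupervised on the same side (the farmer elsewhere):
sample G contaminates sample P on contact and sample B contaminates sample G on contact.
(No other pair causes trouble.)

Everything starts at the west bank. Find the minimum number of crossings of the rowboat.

13

Counting alone: the farmer can take at most 1 across per trip to the east bank, so moving all 6 needs at least 6 loaded trips out, with a return between consecutive ones — at least 11 crossings.
The safety rule pushes this higher. Following every safe sequence of crossings, the most of the 6 that can be at the east bank as the rowboat arrives there on crossing 11 is 5 — never all 6.
So no plan with fewer than 13 crossings exists, and this one achieves 13:
1. Farmer goes to the east bank with sample G.  [the west bank: sample B, sample C, sample L, sample M, sample P | the east bank: sample G]
2. Farmer goes back to the west bank alone.  [the west bank: sample B, sample C, sample L, sample M, sample P | the east bank: sample G]
3. Farmer goes to the east bank with sample L.  [the west bank: sample B, sample C, sample M, sample P | the east bank: sample G, sample L]
4. Farmer goes back to the west bank alone.  [the west bank: sample B, sample C, sample M, sample P | the east bank: sample G, sample L]
5. Farmer goes to the east bank with sample P.  [the west bank: sample B, sample C, sample M | the east bank: sample G, sample L, sample P]
6. Farmer goes back to the west bank with sample G.  [the west bank: sample B, sample C, sample G, sample M | the east bank: sample L, sample P]
7. Farmer goes to the east bank with sample B.  [the west bank: sample C, sample G, sample M | the east bank: sample B, sample L, sample P]
8. Farmer goes back to the west bank alone.  [the west bank: sample C, sample G, sample M | the east bank: sample B, sample L, sample P]
9. Farmer goes to the east bank with sample C.  [the west bank: sample G, sample M | the east bank: sample B, sample C, sample L, sample P]
10. Farmer goes back to the west bank alone.  [the west bank: sample G, sample M | the east bank: sample B, sample C, sample L, sample P]
11. Farmer goes to the east bank with sample M.  [the west bank: sample G | the east bank: sample B, sample C, sample L, sample M, sample P]
12. Farmer goes back to the west bank alone.  [the west bank: sample G | the east bank: sample B, sample C, sample L, sample M, sample P]
13. Farmer goes to the east bank with sample G.  [the west bank: — | the east bank: sample B, sample C, sample G, sample L, sample M, sample P]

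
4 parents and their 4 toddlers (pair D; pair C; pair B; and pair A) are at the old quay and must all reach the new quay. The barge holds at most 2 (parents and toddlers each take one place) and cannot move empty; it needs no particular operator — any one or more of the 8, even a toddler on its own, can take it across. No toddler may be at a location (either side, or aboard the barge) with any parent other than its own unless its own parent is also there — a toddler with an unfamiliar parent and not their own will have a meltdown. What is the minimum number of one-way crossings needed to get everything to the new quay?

Following every safe sequence of crossings from the start, the most of the 8 that can be at the new quay as the barge arrives there on crossings 1, 3, 5 is 2, 3, 4 respectively; the best ever achieved is 4 of 8.
From crossing 7 on, no configuration arises that was not already reachable earlier: only 44 distinct safe configurations (who is on which side, and where the barge is) can ever be reached, none of them has everyone across, and every continuation just revisits them. So no valid plan exists.

impossible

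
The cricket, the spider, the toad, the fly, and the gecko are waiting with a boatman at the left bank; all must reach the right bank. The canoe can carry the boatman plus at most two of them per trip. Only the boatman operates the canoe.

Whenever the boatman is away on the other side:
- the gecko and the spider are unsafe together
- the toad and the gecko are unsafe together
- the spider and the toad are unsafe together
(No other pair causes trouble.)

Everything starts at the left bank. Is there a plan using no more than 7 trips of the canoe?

Yes — this plan uses 7 crossings (≤ 7):
1. Boatman goes to the right bank with the spider and the toad.
2. Boatman goes back to the left bank with the spider.
3. Boatman goes to the right bank with the cricket and the spider.
4. Boatman goes back to the left bank with the spider.
5. Boatman goes to the right bank with the fly and the spider.
6. Boatman goes back to the left bank with the spider.
7. Boatman goes to the right bank with the gecko and the spider.

Yes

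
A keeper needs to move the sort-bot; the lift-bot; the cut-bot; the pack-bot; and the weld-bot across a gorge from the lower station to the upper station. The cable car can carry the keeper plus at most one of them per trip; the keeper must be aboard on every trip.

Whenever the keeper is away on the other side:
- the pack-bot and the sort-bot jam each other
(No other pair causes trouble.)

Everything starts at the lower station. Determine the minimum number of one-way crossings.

9

Counting alone: the keeper can take at most 1 across per trip to the upper station, so moving all 5 needs at least 5 loaded trips out, with a return between consecutive ones — at least 9 crossings.
The plan below uses exactly 9 crossings, so it is optimal:
1. Keeper goes to the upper station with the sort-bot.
2. Keeper goes back to the lower station alone.
3. Keeper goes to the upper station with the lift-bot.
4. Keeper goes back to the lower station alone.
5. Keeper goes to the upper station with the cut-bot.
6. Keeper goes back to the lower station alone.
7. Keeper goes to the upper station with the weld-bot.
8. Keeper goes back to the lower station alone.
9. Keeper goes to the upper station with the pack-bot.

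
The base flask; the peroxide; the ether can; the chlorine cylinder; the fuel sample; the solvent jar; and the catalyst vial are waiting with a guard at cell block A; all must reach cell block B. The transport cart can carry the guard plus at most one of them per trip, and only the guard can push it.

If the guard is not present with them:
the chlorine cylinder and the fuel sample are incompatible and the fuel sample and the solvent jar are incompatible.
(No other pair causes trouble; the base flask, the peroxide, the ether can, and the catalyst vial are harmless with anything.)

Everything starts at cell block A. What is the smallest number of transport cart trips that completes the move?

15

Counting alone: the guard can take at most 1 across per trip to cell block B, so moving all 7 needs at least 7 loaded trips out, with a return between consecutive ones — at least 13 crossings.
The safety rule pushes this higher. Following every safe sequence of crossings, the most of the 7 that can be at cell block B as the transport cart arrives there on crossing 13 is 6 — never all 7.
So no plan with fewer than 15 crossings exists, and this one achieves 15:
1. Guard goes to cell block B with the fuel sample.
2. Guard goes back to cell block A alone.
3. Guard goes to cell block B with the base flask.
4. Guard goes back to cell block A alone.
5. Guard goes to cell block B with the peroxide.
6. Guard goes back to cell block A alone.
7. Guard goes to cell block B with the ether can.
8. Guard goes back to cell block A alone.
9. Guard goes to cell block B with the chlorine cylinder.
10. Guard goes back to cell block A with the fuel sample.
11. Guard goes to cell block B with the solvent jar.
12. Guard goes back to cell block A alone.
13. Guard goes to cell block B with the catalyst vial.
14. Guard goes back to cell block A alone.
15. Guard goes to cell block B with the fuel sample.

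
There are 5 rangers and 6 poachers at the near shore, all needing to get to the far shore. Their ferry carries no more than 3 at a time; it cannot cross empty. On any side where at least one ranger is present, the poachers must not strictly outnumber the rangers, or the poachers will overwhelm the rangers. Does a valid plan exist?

No

The poachers already outnumber the rangers at the near shore before anyone moves, so the starting position itself is disallowed.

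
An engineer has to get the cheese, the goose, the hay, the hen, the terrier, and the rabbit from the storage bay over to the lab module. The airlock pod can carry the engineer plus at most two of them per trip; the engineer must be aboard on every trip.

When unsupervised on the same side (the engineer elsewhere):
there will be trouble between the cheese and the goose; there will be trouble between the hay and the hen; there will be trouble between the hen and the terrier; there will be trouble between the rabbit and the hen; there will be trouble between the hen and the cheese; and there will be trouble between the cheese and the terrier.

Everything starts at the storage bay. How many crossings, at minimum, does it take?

9

Counting alone: the engineer can take at most 2 across per trip to the lab module, so moving all 6 needs at least 3 loaded trips out, with a return between consecutive ones — at least 5 crossings.
The safety rule pushes this higher. Following every safe sequence of crossings, the most of the 6 that can be at the lab module as the airlock pod arrives there on crossings 5, 7 is 4, 5 respectively — never all 6.
So no plan with fewer than 9 crossings exists, and this one achieves 9:
1. Engineer goes to the lab module with the cheese and the hen.
2. Engineer goes back to the storage bay with the cheese.
3. Engineer goes to the lab module with the cheese and the goose.
4. Engineer goes back to the storage bay with the cheese.
5. Engineer goes to the lab module with the hay and the terrier.
6. Engineer goes back to the storage bay with the hen.
7. Engineer goes to the lab module with the cheese and the rabbit.
8. Engineer goes back to the storage bay with the cheese.
9. Engineer goes to the lab module with the cheese and the hen.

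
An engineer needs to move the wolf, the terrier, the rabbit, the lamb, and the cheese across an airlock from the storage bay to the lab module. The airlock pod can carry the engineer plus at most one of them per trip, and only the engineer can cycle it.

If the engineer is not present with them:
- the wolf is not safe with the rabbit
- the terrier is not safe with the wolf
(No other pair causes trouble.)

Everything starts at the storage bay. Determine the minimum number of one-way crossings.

Counting alone: the engineer can take at most 1 across per trip to the lab module, so moving all 5 needs at least 5 loaded trips out, with a return between consecutive ones — at least 9 crossings.
The safety rule pushes this higher. Following every safe sequence of crossings, the most of the 5 that can be at the lab module as the airlock pod arrives there on crossing 9 is 4 — never all 5.
So no plan with fewer than 11 crossings exists, and this one achieves 11:
1. Engineer goes to the lab module with the wolf.
2. Engineer goes back to the storage bay alone.
3. Engineer goes to the lab module with the terrier.
4. Engineer goes back to the storage bay with the wolf.
5. Engineer goes to the lab module with the rabbit.
6. Engineer goes back to the storage bay alone.
7. Engineer goes to the lab module with the lamb.
8. Engineer goes back to the storage bay alone.
9. Engineer goes to the lab module with the cheese.
10. Engineer goes back to the storage bay alone.
11. Engineer goes to the lab module with the wolf.

11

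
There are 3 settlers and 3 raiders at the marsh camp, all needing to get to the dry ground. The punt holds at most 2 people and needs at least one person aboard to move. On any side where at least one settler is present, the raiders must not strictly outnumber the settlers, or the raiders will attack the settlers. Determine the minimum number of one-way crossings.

11

Counting alone: each trip to the dry ground takes at most 2 across and each return brings at least 1 back, so after t trips out (and t−1 returns) at most 2t − (t−1) of the 6 are across; that first reaches 6 at t = 5, so at least 9 crossings are needed.
The safety rule pushes this higher. Following every safe sequence of crossings, the most of the 6 that can be at the dry ground as the punt arrives there on crossing 9 is 5 — never all 6.
So no plan with fewer than 11 crossings exists, and this one achieves 11:
1. 2 raiders → the dry ground.  (the marsh camp: 3S 1R; the dry ground: 0S 2R)
2. 1 raider ← the marsh camp.  (the marsh camp: 3S 2R; the dry ground: 0S 1R)
3. 2 raiders → the dry ground.  (the marsh camp: 3S 0R; the dry ground: 0S 3R)
4. 1 raider ← the marsh camp.  (the marsh camp: 3S 1R; the dry ground: 0S 2R)
5. 2 settlers → the dry ground.  (the marsh camp: 1S 1R; the dry ground: 2S 2R)
6. 1 settler and 1 raider ← the marsh camp.  (the marsh camp: 2S 2R; the dry ground: 1S 1R)
7. 2 settlers → the dry ground.  (the marsh camp: 0S 2R; the dry ground: 3S 1R)
8. 1 raider ← the marsh camp.  (the marsh camp: 0S 3R; the dry ground: 3S 0R)
9. 2 raiders → the dry ground.  (the marsh camp: 0S 1R; the dry ground: 3S 2R)
10. 1 raider ← the marsh camp.  (the marsh camp: 0S 2R; the dry ground: 3S 1R)
11. 2 raiders → the dry ground.  (the marsh camp: 0S 0R; the dry ground: 3S 3R)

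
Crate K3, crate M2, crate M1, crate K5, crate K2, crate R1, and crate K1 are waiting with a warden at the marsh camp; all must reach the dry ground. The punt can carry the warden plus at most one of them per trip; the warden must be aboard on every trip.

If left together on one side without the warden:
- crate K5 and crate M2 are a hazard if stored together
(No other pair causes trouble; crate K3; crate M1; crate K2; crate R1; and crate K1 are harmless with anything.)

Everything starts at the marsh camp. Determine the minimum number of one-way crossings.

13

Counting alone: the warden can take at most 1 across per trip to the dry ground, so moving all 7 needs at least 7 loaded trips out, with a return between consecutive ones — at least 13 crossings.
The plan below uses exactly 13 crossings, so it is optimal:
1. Warden goes to the dry ground with crate M2.
2. Warden goes back to the marsh camp alone.
3. Warden goes to the dry ground with crate K3.
4. Warden goes back to the marsh camp alone.
5. Warden goes to the dry ground with crate M1.
6. Warden goes back to the marsh camp alone.
7. Warden goes to the dry ground with crate K2.
8. Warden goes back to the marsh camp alone.
9. Warden goes to the dry ground with crate R1.
10. Warden goes back to the marsh camp alone.
11. Warden goes to the dry ground with crate K1.
12. Warden goes back to the marsh camp alone.
13. Warden goes to the dry ground with crate K5.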